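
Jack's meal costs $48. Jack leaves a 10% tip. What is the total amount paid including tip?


Calculate the tip:
10% of $48 = $4.80
Add tip to meal cost:
$48 + $4.80 = $52.80

$52.80


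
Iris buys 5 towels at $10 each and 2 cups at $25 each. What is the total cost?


Cost of towels:
5 x $10 = $50
Cost of cups:
2 x $25 = $50
Add both:
$50 + $50 = $100

$100


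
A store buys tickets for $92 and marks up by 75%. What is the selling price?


Calculate the markup amount:
75% of $92 = $69
Add to cost:
$92 + $69 = $161

$161


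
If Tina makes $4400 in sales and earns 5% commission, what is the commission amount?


Convert rate to decimal:
5% = 0.05
Multiply by sales:
$4400 x 0.05 = $220

$220


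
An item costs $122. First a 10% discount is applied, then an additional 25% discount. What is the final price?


First discount:
10% of $122 = $12.20
Price after first discount:
$122 - $12.20 = $109.80
Second discount:
25% of $109.80 = $27.45
Final price:
$109.80 - $27.45 = $82.35

$82.35


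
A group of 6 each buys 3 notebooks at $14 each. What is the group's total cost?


Cost per person:
3 x $14 = $42
Group total:
6 x $42 = $252

$252


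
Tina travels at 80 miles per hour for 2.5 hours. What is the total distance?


Use the formula: distance = speed x time
Speed = 80 mph, Time = 2.5 hours
80 x 2.5 = 200 miles

200 miles


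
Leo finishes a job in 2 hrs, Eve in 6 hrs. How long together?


Leo's rate: 1/2 of the job per hour
Eve's rate: 1/6 of the job per hour
Combined rate: 1/2 + 1/6 = 2/3 per hour
Time = 1 / (2/3) = 3/2 = 1.5 hours

1.5 hours


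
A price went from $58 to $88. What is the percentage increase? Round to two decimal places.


Find the absolute change:
|88 - 58| = 30
Divide by original and multiply by 100:
30 / 58 x 100 = 51.7241...% ≈ 51.72%

51.72%


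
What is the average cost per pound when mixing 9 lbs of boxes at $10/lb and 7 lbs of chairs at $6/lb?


Cost of boxes:
9 x $10 = $90
Cost of chairs:
7 x $6 = $42
Total cost: $90 + $42 = $132
Total weight: 16 lbs
Average: $132 / 16 = $8.25/lb

$8.25/lb


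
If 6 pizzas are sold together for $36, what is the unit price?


Total cost: $36
Number of items: 6
Unit price: $36 / 6 = $6

$6


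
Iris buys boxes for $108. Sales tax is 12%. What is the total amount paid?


Calculate the tax:
12% of $108 = $12.96
Add tax to price:
$108 + $12.96 = $120.96

$120.96


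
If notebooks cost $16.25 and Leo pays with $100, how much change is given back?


Start with the amount paid:
$100
Subtract the price:
$100 - $16.25 = $83.75

$83.75


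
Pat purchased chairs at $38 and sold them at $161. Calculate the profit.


Selling price = $161
Cost price = $38
Profit = selling price - cost price:
Profit = $161 - $38 = $123

$123


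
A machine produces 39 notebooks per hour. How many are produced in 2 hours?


Production rate: 39 notebooks per hour
Time: 2 hours
Total: 39 x 2 = 78 notebooks

78 notebooks


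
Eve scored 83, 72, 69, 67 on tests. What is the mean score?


Add the scores:
83 + 72 + 69 + 67 = 291
Divide by the number of tests:
291 / 4 = 72.75

72.75


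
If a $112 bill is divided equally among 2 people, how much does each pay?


Total bill: $112
Number of people: 2
Each pays: $112 / 2 = $56

$56


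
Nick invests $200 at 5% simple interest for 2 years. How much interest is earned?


Use the formula I = P x R x T / 100
P x R x T = 200 x 5 x 2 = 2000
I = 2000 / 100 = $20

$20


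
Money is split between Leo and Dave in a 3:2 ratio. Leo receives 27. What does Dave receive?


Find the multiplier:
27 / 3 = 9
Apply to Dave's share:
2 x 9 = 18

18


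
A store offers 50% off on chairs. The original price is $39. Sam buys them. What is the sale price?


Calculate the discount amount:
50% of $39 = $19.50
Subtract from original:
$39 - $19.50 = $19.50

$19.50


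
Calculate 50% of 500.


Convert percentage to decimal:
50% = 0.5
Multiply:
500 x 0.5 = 250

250


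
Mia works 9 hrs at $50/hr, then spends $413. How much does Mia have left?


Calculate earnings:
9 x $50 = $450
Subtract spending:
$450 - $413 = $37

$37


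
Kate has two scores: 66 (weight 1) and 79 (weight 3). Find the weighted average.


Weighted sum:
1 x 66 + 3 x 79 = 303
Total weight:
1 + 3 = 4
Weighted average:
303 / 4 = 75.75

75.75


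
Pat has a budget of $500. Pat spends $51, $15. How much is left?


Add up expenses:
$51 + $15 = $66
Subtract from budget:
$500 - $66 = $434

$434


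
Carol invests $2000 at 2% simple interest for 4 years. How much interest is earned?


Use the formula I = P x R x T / 100
P x R x T = 2000 x 2 x 4 = 16000
I = 16000 / 100 = $160

$160


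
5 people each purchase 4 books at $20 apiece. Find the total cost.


Cost per person:
4 x $20 = $80
Group total:
5 x $80 = $400

$400


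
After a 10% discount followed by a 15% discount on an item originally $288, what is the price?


First discount:
10% of $288 = $28.80
Price after first discount:
$288 - $28.80 = $259.20
Second discount:
15% of $259.20 = $38.88
Final price:
$259.20 - $38.88 = $220.32

$220.32


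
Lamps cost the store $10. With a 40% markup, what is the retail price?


Calculate the markup amount:
40% of $10 = $4
Add to cost:
$10 + $4 = $14

$14


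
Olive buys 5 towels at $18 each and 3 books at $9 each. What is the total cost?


Cost of towels:
5 x $18 = $90
Cost of books:
3 x $9 = $27
Add both:
$90 + $27 = $117

$117


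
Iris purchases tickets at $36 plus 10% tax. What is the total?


Calculate the tax:
10% of $36 = $3.60
Add tax to price:
$36 + $3.60 = $39.60

$39.60


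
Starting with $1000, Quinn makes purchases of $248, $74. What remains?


Add up expenses:
$248 + $74 = $322
Subtract from budget:
$1000 - $322 = $678

$678


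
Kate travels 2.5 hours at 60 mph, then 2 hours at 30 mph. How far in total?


Leg 1 distance:
60 x 2.5 = 150 miles
Leg 2 distance:
30 x 2 = 60 miles
Total distance:
150 + 60 = 210 miles

210 miles


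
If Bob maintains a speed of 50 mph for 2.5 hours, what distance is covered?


Use the formula: distance = speed x time
Speed = 50 mph, Time = 2.5 hours
50 x 2.5 = 125 miles

125 miles


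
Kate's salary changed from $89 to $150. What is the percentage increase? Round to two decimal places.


Find the absolute change:
|150 - 89| = 61
Divide by original and multiply by 100:
61 / 89 x 100 = 68.5393...% ≈ 68.54%

68.54%


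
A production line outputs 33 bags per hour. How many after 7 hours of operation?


Production rate: 33 bags per hour
Time: 7 hours
Total: 33 x 7 = 231 bags

231 bags


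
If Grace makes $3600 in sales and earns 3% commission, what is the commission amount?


Convert rate to decimal:
3% = 0.03
Multiply by sales:
$3600 x 0.03 = $108

$108


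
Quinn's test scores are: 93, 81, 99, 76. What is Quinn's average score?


Add the scores:
93 + 81 + 99 + 76 = 349
Divide by the number of tests:
349 / 4 = 87.25

87.25


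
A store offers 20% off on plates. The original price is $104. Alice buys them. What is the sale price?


Calculate the discount amount:
20% of $104 = $20.80
Subtract from original:
$104 - $20.80 = $83.20

$83.20


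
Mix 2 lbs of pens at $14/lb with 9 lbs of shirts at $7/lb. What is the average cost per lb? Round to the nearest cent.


Cost of pens:
2 x $14 = $28
Cost of shirts:
9 x $7 = $63
Total cost: $28 + $63 = $91
Total weight: 11 lbs
Average: $91 / 11 = $8.2727... ≈ $8.27/lb

$8.27/lb


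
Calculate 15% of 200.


Convert percentage to decimal:
15% = 0.15
Multiply:
200 x 0.15 = 30

30


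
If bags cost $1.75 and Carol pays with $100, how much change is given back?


Start with the amount paid:
$100
Subtract the price:
$100 - $1.75 = $98.25

$98.25


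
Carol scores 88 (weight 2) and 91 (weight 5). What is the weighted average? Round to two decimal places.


Weighted sum:
2 x 88 + 5 x 91 = 631
Total weight:
2 + 5 = 7
Weighted average:
631 / 7 = 90.1428... ≈ 90.14

90.14


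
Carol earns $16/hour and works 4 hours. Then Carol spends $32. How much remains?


Calculate earnings:
4 x $16 = $64
Subtract spending:
$64 - $32 = $32

$32


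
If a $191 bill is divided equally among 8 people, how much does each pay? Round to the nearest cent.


Total bill: $191
Number of people: 8
Each pays: $191 / 8 = $23.875 ≈ $23.88

$23.88


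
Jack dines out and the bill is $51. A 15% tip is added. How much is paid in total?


Calculate the tip:
15% of $51 = $7.65
Add tip to meal cost:
$51 + $7.65 = $58.65

$58.65


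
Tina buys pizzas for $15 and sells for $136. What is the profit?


Selling price = $136
Cost price = $15
Profit = selling price - cost price:
Profit = $136 - $15 = $121

$121


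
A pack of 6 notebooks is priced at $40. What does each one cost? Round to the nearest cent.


Total cost: $40
Number of items: 6
Unit price: $40 / 6 = $6.6666... ≈ $6.67

$6.67


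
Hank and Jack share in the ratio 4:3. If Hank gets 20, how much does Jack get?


Find the multiplier:
20 / 4 = 5
Apply to Jack's share:
3 x 5 = 15

15


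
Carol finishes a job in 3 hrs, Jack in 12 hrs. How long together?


Carol's rate: 1/3 of the job per hour
Jack's rate: 1/12 of the job per hour
Combined rate: 1/3 + 1/12 = 5/12 per hour
Time = 1 / (5/12) = 12/5 = 2.4 hours

2.4 hours


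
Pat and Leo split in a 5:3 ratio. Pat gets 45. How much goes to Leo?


Find the multiplier:
45 / 5 = 9
Apply to Leo's share:
3 x 9 = 27

27


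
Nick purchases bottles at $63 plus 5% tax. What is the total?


Calculate the tax:
5% of $63 = $3.15
Add tax to price:
$63 + $3.15 = $66.15

$66.15


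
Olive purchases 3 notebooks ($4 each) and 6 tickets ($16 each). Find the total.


Cost of notebooks:
3 x $4 = $12
Cost of tickets:
6 x $16 = $96
Add both:
$12 + $96 = $108

$108


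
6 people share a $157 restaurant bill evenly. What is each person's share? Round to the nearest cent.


Total bill: $157
Number of people: 6
Each pays: $157 / 6 = $26.1666... ≈ $26.17

$26.17


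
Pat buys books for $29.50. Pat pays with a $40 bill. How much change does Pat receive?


Start with the amount paid:
$40
Subtract the price:
$40 - $29.50 = $10.50

$10.50


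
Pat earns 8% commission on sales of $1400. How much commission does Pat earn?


Convert rate to decimal:
8% = 0.08
Multiply by sales:
$1400 x 0.08 = $112

$112


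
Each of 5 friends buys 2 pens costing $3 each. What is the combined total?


Cost per person:
2 x $3 = $6
Group total:
5 x $6 = $30

$30


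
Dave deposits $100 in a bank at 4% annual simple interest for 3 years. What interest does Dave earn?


Use the formula I = P x R x T / 100
P x R x T = 100 x 4 x 3 = 1200
I = 1200 / 100 = $12

$12


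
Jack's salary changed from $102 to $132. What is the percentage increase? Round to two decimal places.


Find the absolute change:
|132 - 102| = 30
Divide by original and multiply by 100:
30 / 102 x 100 = 29.4117...% ≈ 29.41%

29.41%


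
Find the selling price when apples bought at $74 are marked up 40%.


Calculate the markup amount:
40% of $74 = $29.60
Add to cost:
$74 + $29.60 = $103.60

$103.60


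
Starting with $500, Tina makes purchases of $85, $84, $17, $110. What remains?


Add up expenses:
$85 + $84 + $17 + $110 = $296
Subtract from budget:
$500 - $296 = $204

$204


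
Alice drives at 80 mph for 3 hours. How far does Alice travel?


Use the formula: distance = speed x time
Speed = 80 mph, Time = 3 hours
80 x 3 = 240 miles

240 miles


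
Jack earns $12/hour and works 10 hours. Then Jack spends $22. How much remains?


Calculate earnings:
10 x $12 = $120
Subtract spending:
$120 - $22 = $98

$98


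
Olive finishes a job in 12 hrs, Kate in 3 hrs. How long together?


Olive's rate: 1/12 of the job per hour
Kate's rate: 1/3 of the job per hour
Combined rate: 1/12 + 1/3 = 5/12 per hour
Time = 1 / (5/12) = 12/5 = 2.4 hours

2.4 hours


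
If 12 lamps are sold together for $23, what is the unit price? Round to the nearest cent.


Total cost: $23
Number of items: 12
Unit price: $23 / 12 = $1.9166... ≈ $1.92

$1.92


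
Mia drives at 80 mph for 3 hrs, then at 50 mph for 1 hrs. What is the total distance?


Leg 1 distance:
80 x 3 = 240 miles
Leg 2 distance:
50 x 1 = 50 miles
Total distance:
240 + 50 = 290 miles

290 miles


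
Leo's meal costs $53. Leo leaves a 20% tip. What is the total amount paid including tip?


Calculate the tip:
20% of $53 = $10.60
Add tip to meal cost:
$53 + $10.60 = $63.60

$63.60


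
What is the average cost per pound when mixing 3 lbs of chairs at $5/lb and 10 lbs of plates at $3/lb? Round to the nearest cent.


Cost of chairs:
3 x $5 = $15
Cost of plates:
10 x $3 = $30
Total cost: $15 + $30 = $45
Total weight: 13 lbs
Average: $45 / 13 = $3.4615... ≈ $3.46/lb

$3.46/lb


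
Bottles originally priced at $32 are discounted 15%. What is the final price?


Calculate the discount amount:
15% of $32 = $4.80
Subtract from original:
$32 - $4.80 = $27.20

$27.20


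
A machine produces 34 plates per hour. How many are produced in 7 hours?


Production rate: 34 plates per hour
Time: 7 hours
Total: 34 x 7 = 238 plates

238 plates


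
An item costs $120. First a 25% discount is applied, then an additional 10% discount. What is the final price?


First discount:
25% of $120 = $30
Price after first discount:
$120 - $30 = $90
Second discount:
10% of $90 = $9
Final price:
$90 - $9 = $81

$81


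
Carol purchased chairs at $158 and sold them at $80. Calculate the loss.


Selling price = $80
Cost price = $158
Loss = cost price - selling price:
Loss = $158 - $80 = $78

$78


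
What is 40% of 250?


Convert percentage to decimal:
40% = 0.4
Multiply:
250 x 0.4 = 100

100


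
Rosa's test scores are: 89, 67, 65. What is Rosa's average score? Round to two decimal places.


Add the scores:
89 + 67 + 65 = 221
Divide by the number of tests:
221 / 3 = 73.6666... ≈ 73.67

73.67


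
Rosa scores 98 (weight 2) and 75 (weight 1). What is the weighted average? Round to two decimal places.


Weighted sum:
2 x 98 + 1 x 75 = 271
Total weight:
2 + 1 = 3
Weighted average:
271 / 3 = 90.3333... ≈ 90.33

90.33


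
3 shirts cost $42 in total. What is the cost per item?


Total cost: $42
Number of items: 3
Unit price: $42 / 3 = $14

$14


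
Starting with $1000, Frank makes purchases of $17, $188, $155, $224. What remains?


Add up expenses:
$17 + $188 + $155 + $224 = $584
Subtract from budget:
$1000 - $584 = $416

$416


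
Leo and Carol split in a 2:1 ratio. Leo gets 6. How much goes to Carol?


Find the multiplier:
6 / 2 = 3
Apply to Carol's share:
1 x 3 = 3

3


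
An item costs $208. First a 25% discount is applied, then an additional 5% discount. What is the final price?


First discount:
25% of $208 = $52
Price after first discount:
$208 - $52 = $156
Second discount:
5% of $156 = $7.80
Final price:
$156 - $7.80 = $148.20

$148.20


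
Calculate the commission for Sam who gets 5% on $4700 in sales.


Convert rate to decimal:
5% = 0.05
Multiply by sales:
$4700 x 0.05 = $235

$235


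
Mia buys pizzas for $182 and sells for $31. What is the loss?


Selling price = $31
Cost price = $182
Loss = cost price - selling price:
Loss = $182 - $31 = $151

$151


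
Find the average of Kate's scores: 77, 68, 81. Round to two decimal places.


Add the scores:
77 + 68 + 81 = 226
Divide by the number of tests:
226 / 3 = 75.3333... ≈ 75.33

75.33


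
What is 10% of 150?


Convert percentage to decimal:
10% = 0.1
Multiply:
150 x 0.1 = 15

15


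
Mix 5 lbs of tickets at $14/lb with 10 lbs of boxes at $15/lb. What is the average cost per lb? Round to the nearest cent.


Cost of tickets:
5 x $14 = $70
Cost of boxes:
10 x $15 = $150
Total cost: $70 + $150 = $220
Total weight: 15 lbs
Average: $220 / 15 = $14.6666... ≈ $14.67/lb

$14.67/lb


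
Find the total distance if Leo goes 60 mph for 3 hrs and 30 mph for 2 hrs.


Leg 1 distance:
60 x 3 = 180 miles
Leg 2 distance:
30 x 2 = 60 miles
Total distance:
180 + 60 = 240 miles

240 miles


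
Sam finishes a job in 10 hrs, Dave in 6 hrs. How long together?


Sam's rate: 1/10 of the job per hour
Dave's rate: 1/6 of the job per hour
Combined rate: 1/10 + 1/6 = 4/15 per hour
Time = 1 / (4/15) = 15/4 = 3.75 hours

3.75 hours


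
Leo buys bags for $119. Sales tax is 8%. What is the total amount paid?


Calculate the tax:
8% of $119 = $9.52
Add tax to price:
$119 + $9.52 = $128.52

$128.52


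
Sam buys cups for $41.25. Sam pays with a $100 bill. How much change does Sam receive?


Start with the amount paid:
$100
Subtract the price:
$100 - $41.25 = $58.75

$58.75


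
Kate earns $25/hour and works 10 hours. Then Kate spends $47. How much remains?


Calculate earnings:
10 x $25 = $250
Subtract spending:
$250 - $47 = $203

$203


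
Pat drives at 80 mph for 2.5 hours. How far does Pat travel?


Use the formula: distance = speed x time
Speed = 80 mph, Time = 2.5 hours
80 x 2.5 = 200 miles

200 miles


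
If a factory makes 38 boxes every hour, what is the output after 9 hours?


Production rate: 38 boxes per hour
Time: 9 hours
Total: 38 x 9 = 342 boxes

342 boxes


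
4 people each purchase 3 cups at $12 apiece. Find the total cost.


Cost per person:
3 x $12 = $36
Group total:
4 x $36 = $144

$144


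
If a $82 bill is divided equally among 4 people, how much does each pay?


Total bill: $82
Number of people: 4
Each pays: $82 / 4 = $20.50

$20.50


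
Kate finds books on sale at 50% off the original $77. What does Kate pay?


Calculate the discount amount:
50% of $77 = $38.50
Subtract from original:
$77 - $38.50 = $38.50

$38.50


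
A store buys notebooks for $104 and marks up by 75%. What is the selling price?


Calculate the markup amount:
75% of $104 = $78
Add to cost:
$104 + $78 = $182

$182


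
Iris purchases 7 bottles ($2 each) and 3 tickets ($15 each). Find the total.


Cost of bottles:
7 x $2 = $14
Cost of tickets:
3 x $15 = $45
Add both:
$14 + $45 = $59

$59


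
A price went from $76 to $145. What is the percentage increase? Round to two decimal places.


Find the absolute change:
|145 - 76| = 69
Divide by original and multiply by 100:
69 / 76 x 100 = 90.7894...% ≈ 90.79%

90.79%


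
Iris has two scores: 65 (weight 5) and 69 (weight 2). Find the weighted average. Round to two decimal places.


Weighted sum:
5 x 65 + 2 x 69 = 463
Total weight:
5 + 2 = 7
Weighted average:
463 / 7 = 66.1428... ≈ 66.14

66.14


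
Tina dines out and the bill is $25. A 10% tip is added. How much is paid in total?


Calculate the tip:
10% of $25 = $2.50
Add tip to meal cost:
$25 + $2.50 = $27.50

$27.50


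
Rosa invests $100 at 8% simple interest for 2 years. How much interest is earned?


Use the formula I = P x R x T / 100
P x R x T = 100 x 8 x 2 = 1600
I = 1600 / 100 = $16

$16


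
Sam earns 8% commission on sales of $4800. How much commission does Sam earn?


Convert rate to decimal:
8% = 0.08
Multiply by sales:
$4800 x 0.08 = $384

$384


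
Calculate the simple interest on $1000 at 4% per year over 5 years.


Use the formula I = P x R x T / 100
P x R x T = 1000 x 4 x 5 = 20000
I = 20000 / 100 = $200

$200


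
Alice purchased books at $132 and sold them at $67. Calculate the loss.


Selling price = $67
Cost price = $132
Loss = cost price - selling price:
Loss = $132 - $67 = $65

$65


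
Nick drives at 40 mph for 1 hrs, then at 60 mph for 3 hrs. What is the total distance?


Leg 1 distance:
40 x 1 = 40 miles
Leg 2 distance:
60 x 3 = 180 miles
Total distance:
40 + 180 = 220 miles

220 miles


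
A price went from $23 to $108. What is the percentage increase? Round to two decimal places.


Find the absolute change:
|108 - 23| = 85
Divide by original and multiply by 100:
85 / 23 x 100 = 369.5652...% ≈ 369.57%

369.57%


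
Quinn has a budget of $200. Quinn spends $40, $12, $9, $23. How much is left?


Add up expenses:
$40 + $12 + $9 + $23 = $84
Subtract from budget:
$200 - $84 = $116

$116


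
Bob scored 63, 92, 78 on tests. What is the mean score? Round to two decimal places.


Add the scores:
63 + 92 + 78 = 233
Divide by the number of tests:
233 / 3 = 77.6666... ≈ 77.67

77.67


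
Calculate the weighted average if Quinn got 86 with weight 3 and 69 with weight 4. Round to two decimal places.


Weighted sum:
3 x 86 + 4 x 69 = 534
Total weight:
3 + 4 = 7
Weighted average:
534 / 7 = 76.2857... ≈ 76.29

76.29


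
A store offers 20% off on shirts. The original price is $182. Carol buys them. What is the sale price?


Calculate the discount amount:
20% of $182 = $36.40
Subtract from original:
$182 - $36.40 = $145.60

$145.60


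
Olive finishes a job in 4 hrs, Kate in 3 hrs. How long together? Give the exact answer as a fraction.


Olive's rate: 1/4 of the job per hour
Kate's rate: 1/3 of the job per hour
Combined rate: 1/4 + 1/3 = 7/12 per hour
Time = 1 / (7/12) = 12/7 hours (≈ 1.71 hours)

12/7 hours


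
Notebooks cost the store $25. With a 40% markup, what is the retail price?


Calculate the markup amount:
40% of $25 = $10
Add to cost:
$25 + $10 = $35

$35


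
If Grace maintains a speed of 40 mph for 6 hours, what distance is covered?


Use the formula: distance = speed x time
Speed = 40 mph, Time = 6 hours
40 x 6 = 240 miles

240 miles


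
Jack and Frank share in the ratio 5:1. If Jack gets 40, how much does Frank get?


Find the multiplier:
40 / 5 = 8
Apply to Frank's share:
1 x 8 = 8

8


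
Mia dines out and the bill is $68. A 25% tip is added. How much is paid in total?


Calculate the tip:
25% of $68 = $17
Add tip to meal cost:
$68 + $17 = $85

$85


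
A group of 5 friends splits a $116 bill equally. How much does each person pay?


Total bill: $116
Number of people: 5
Each pays: $116 / 5 = $23.20

$23.20


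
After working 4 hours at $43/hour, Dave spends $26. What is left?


Calculate earnings:
4 x $43 = $172
Subtract spending:
$172 - $26 = $146

$146


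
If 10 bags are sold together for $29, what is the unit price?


Total cost: $29
Number of items: 10
Unit price: $29 / 10 = $2.90

$2.90


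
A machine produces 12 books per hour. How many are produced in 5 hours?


Production rate: 12 books per hour
Time: 5 hours
Total: 12 x 5 = 60 books

60 books


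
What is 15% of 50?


Convert percentage to decimal:
15% = 0.15
Multiply:
50 x 0.15 = 7.5

7.5


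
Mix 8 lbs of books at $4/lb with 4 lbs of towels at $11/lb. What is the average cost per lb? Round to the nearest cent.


Cost of books:
8 x $4 = $32
Cost of towels:
4 x $11 = $44
Total cost: $32 + $44 = $76
Total weight: 12 lbs
Average: $76 / 12 = $6.3333... ≈ $6.33/lb

$6.33/lb


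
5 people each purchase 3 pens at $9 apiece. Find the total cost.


Cost per person:
3 x $9 = $27
Group total:
5 x $27 = $135

$135


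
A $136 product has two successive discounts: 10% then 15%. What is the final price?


First discount:
10% of $136 = $13.60
Price after first discount:
$136 - $13.60 = $122.40
Second discount:
15% of $122.40 = $18.36
Final price:
$122.40 - $18.36 = $104.04

$104.04


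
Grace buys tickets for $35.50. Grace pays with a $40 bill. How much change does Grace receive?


Start with the amount paid:
$40
Subtract the price:
$40 - $35.50 = $4.50

$4.50


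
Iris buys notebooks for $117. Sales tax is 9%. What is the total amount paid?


Calculate the tax:
9% of $117 = $10.53
Add tax to price:
$117 + $10.53 = $127.53

$127.53


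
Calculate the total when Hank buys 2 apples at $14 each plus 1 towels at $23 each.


Cost of apples:
2 x $14 = $28
Cost of towels:
1 x $23 = $23
Add both:
$28 + $23 = $51

$51


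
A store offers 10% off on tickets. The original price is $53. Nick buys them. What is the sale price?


Calculate the discount amount:
10% of $53 = $5.30
Subtract from original:
$53 - $5.30 = $47.70

$47.70


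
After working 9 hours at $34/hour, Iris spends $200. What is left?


Calculate earnings:
9 x $34 = $306
Subtract spending:
$306 - $200 = $106

$106


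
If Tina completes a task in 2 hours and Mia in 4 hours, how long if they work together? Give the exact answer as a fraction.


Tina's rate: 1/2 of the job per hour
Mia's rate: 1/4 of the job per hour
Combined rate: 1/2 + 1/4 = 3/4 per hour
Time = 1 / (3/4) = 4/3 hours (≈ 1.33 hours)

4/3 hours


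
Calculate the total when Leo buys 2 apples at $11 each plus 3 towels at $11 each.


Cost of apples:
2 x $11 = $22
Cost of towels:
3 x $11 = $33
Add both:
$22 + $33 = $55

$55


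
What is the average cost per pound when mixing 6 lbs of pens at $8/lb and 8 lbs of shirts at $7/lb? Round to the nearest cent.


Cost of pens:
6 x $8 = $48
Cost of shirts:
8 x $7 = $56
Total cost: $48 + $56 = $104
Total weight: 14 lbs
Average: $104 / 14 = $7.4285... ≈ $7.43/lb

$7.43/lb


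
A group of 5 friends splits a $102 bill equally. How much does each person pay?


Total bill: $102
Number of people: 5
Each pays: $102 / 5 = $20.40

$20.40


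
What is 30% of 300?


Convert percentage to decimal:
30% = 0.3
Multiply:
300 x 0.3 = 90

90


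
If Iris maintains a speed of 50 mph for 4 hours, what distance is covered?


Use the formula: distance = speed x time
Speed = 50 mph, Time = 4 hours
50 x 4 = 200 miles

200 miles


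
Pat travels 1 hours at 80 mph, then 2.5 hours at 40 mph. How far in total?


Leg 1 distance:
80 x 1 = 80 miles
Leg 2 distance:
40 x 2.5 = 100 miles
Total distance:
80 + 100 = 180 miles

180 miles


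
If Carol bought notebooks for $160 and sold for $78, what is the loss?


Selling price = $78
Cost price = $160
Loss = cost price - selling price:
Loss = $160 - $78 = $82

$82


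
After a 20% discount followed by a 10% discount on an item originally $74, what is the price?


First discount:
20% of $74 = $14.80
Price after first discount:
$74 - $14.80 = $59.20
Second discount:
10% of $59.20 = $5.92
Final price:
$59.20 - $5.92 = $53.28

$53.28


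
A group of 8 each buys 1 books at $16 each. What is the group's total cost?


Cost per person:
1 x $16 = $16
Group total:
8 x $16 = $128

$128


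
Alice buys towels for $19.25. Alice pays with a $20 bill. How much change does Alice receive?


Start with the amount paid:
$20
Subtract the price:
$20 - $19.25 = $0.75

$0.75


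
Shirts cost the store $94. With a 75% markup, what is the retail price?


Calculate the markup amount:
75% of $94 = $70.50
Add to cost:
$94 + $70.50 = $164.50

$164.50


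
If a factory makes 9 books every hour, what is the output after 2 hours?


Production rate: 9 books per hour
Time: 2 hours
Total: 9 x 2 = 18 books

18 books


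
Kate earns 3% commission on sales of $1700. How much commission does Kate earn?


Convert rate to decimal:
3% = 0.03
Multiply by sales:
$1700 x 0.03 = $51

$51


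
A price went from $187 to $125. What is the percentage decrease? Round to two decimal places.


Find the absolute change:
|125 - 187| = 62
Divide by original and multiply by 100:
62 / 187 x 100 = 33.1550...% ≈ 33.16%

33.16%


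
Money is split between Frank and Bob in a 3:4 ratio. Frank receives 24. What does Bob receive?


Find the multiplier:
24 / 3 = 8
Apply to Bob's share:
4 x 8 = 32

32


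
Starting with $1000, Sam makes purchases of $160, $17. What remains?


Add up expenses:
$160 + $17 = $177
Subtract from budget:
$1000 - $177 = $823

$823


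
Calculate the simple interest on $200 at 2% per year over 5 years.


Use the formula I = P x R x T / 100
P x R x T = 200 x 2 x 5 = 2000
I = 2000 / 100 = $20

$20


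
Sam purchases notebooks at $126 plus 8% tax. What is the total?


Calculate the tax:
8% of $126 = $10.08
Add tax to price:
$126 + $10.08 = $136.08

$136.08


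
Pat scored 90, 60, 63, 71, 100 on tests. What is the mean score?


Add the scores:
90 + 60 + 63 + 71 + 100 = 384
Divide by the number of tests:
384 / 5 = 76.8

76.8


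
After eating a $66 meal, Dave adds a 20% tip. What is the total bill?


Calculate the tip:
20% of $66 = $13.20
Add tip to meal cost:
$66 + $13.20 = $79.20

$79.20


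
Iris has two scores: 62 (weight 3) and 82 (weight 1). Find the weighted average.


Weighted sum:
3 x 62 + 1 x 82 = 268
Total weight:
3 + 1 = 4
Weighted average:
268 / 4 = 67

67


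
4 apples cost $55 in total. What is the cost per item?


Total cost: $55
Number of items: 4
Unit price: $55 / 4 = $13.75

$13.75


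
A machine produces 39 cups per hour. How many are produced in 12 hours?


Production rate: 39 cups per hour
Time: 12 hours
Total: 39 x 12 = 468 cups

468 cups


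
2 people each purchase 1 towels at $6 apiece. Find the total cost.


Cost per person:
1 x $6 = $6
Group total:
2 x $6 = $12

$12


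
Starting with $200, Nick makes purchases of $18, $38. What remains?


Add up expenses:
$18 + $38 = $56
Subtract from budget:
$200 - $56 = $144

$144


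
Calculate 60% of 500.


Convert percentage to decimal:
60% = 0.6
Multiply:
500 x 0.6 = 300

300


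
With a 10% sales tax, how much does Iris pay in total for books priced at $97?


Calculate the tax:
10% of $97 = $9.70
Add tax to price:
$97 + $9.70 = $106.70

$106.70


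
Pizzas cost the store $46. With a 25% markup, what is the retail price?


Calculate the markup amount:
25% of $46 = $11.50
Add to cost:
$46 + $11.50 = $57.50

$57.50


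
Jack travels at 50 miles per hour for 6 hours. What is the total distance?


Use the formula: distance = speed x time
Speed = 50 mph, Time = 6 hours
50 x 6 = 300 miles

300 miles


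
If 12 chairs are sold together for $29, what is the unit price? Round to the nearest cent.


Total cost: $29
Number of items: 12
Unit price: $29 / 12 = $2.4166... ≈ $2.42

$2.42


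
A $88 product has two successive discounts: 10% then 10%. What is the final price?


First discount:
10% of $88 = $8.80
Price after first discount:
$88 - $8.80 = $79.20
Second discount:
10% of $79.20 = $7.92
Final price:
$79.20 - $7.92 = $71.28

$71.28


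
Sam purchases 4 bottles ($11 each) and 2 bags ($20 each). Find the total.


Cost of bottles:
4 x $11 = $44
Cost of bags:
2 x $20 = $40
Add both:
$44 + $40 = $84

$84


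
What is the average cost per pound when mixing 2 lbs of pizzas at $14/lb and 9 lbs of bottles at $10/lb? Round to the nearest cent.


Cost of pizzas:
2 x $14 = $28
Cost of bottles:
9 x $10 = $90
Total cost: $28 + $90 = $118
Total weight: 11 lbs
Average: $118 / 11 = $10.7272... ≈ $10.73/lb

$10.73/lb


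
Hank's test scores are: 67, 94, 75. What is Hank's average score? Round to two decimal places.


Add the scores:
67 + 94 + 75 = 236
Divide by the number of tests:
236 / 3 = 78.6666... ≈ 78.67

78.67


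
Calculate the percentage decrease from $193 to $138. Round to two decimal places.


Find the absolute change:
|138 - 193| = 55
Divide by original and multiply by 100:
55 / 193 x 100 = 28.4974...% ≈ 28.5%

28.5%


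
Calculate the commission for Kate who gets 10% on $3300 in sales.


Convert rate to decimal:
10% = 0.1
Multiply by sales:
$3300 x 0.1 = $330

$330


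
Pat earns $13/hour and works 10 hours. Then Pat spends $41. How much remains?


Calculate earnings:
10 x $13 = $130
Subtract spending:
$130 - $41 = $89

$89


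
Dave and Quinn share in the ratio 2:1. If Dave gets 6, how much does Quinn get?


Find the multiplier:
6 / 2 = 3
Apply to Quinn's share:
1 x 3 = 3

3


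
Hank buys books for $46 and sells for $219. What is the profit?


Selling price = $219
Cost price = $46
Profit = selling price - cost price:
Profit = $219 - $46 = $173

$173


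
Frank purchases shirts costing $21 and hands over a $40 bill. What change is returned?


Start with the amount paid:
$40
Subtract the price:
$40 - $21 = $19

$19


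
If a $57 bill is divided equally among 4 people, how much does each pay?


Total bill: $57
Number of people: 4
Each pays: $57 / 4 = $14.25

$14.25


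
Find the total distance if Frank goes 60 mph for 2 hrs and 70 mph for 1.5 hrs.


Leg 1 distance:
60 x 2 = 120 miles
Leg 2 distance:
70 x 1.5 = 105 miles
Total distance:
120 + 105 = 225 miles

225 miles


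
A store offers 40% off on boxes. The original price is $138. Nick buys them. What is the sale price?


Calculate the discount amount:
40% of $138 = $55.20
Subtract from original:
$138 - $55.20 = $82.80

$82.80


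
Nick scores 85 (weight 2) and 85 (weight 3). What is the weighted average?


Weighted sum:
2 x 85 + 3 x 85 = 425
Total weight:
2 + 3 = 5
Weighted average:
425 / 5 = 85

85


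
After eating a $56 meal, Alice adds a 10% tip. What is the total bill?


Calculate the tip:
10% of $56 = $5.60
Add tip to meal cost:
$56 + $5.60 = $61.60

$61.60


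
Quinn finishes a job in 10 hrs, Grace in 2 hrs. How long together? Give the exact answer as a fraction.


Quinn's rate: 1/10 of the job per hour
Grace's rate: 1/2 of the job per hour
Combined rate: 1/10 + 1/2 = 3/5 per hour
Time = 1 / (3/5) = 5/3 hours (≈ 1.67 hours)

5/3 hours


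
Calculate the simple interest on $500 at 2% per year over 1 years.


Use the formula I = P x R x T / 100
P x R x T = 500 x 2 x 1 = 1000
I = 1000 / 100 = $10

$10


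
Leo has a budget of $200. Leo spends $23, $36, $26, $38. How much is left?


Add up expenses:
$23 + $36 + $26 + $38 = $123
Subtract from budget:
$200 - $123 = $77

$77


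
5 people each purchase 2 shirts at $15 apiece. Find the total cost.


Cost per person:
2 x $15 = $30
Group total:
5 x $30 = $150

$150


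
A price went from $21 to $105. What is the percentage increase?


Find the absolute change:
|105 - 21| = 84
Divide by original and multiply by 100:
84 / 21 x 100 = 400%

400%


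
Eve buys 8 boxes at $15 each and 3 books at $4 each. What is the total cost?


Cost of boxes:
8 x $15 = $120
Cost of books:
3 x $4 = $12
Add both:
$120 + $12 = $132

$132


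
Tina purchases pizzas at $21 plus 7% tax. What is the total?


Calculate the tax:
7% of $21 = $1.47
Add tax to price:
$21 + $1.47 = $22.47

$22.47


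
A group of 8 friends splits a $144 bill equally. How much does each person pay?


Total bill: $144
Number of people: 8
Each pays: $144 / 8 = $18

$18


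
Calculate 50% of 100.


Convert percentage to decimal:
50% = 0.5
Multiply:
100 x 0.5 = 50

50


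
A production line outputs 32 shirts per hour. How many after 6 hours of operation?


Production rate: 32 shirts per hour
Time: 6 hours
Total: 32 x 6 = 192 shirts

192 shirts


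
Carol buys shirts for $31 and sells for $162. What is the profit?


Selling price = $162
Cost price = $31
Profit = selling price - cost price:
Profit = $162 - $31 = $131

$131


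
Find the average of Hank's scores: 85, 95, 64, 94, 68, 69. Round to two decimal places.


Add the scores:
85 + 95 + 64 + 94 + 68 + 69 = 475
Divide by the number of tests:
475 / 6 = 79.1666... ≈ 79.17

79.17


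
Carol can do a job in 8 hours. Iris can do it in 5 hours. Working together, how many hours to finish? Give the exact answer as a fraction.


Carol's rate: 1/8 of the job per hour
Iris's rate: 1/5 of the job per hour
Combined rate: 1/8 + 1/5 = 13/40 per hour
Time = 1 / (13/40) = 40/13 hours (≈ 3.08 hours)

40/13 hours


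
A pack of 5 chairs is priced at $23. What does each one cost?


Total cost: $23
Number of items: 5
Unit price: $23 / 5 = $4.60

$4.60


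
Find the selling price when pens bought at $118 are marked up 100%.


Calculate the markup amount:
100% of $118 = $118
Add to cost:
$118 + $118 = $236

$236


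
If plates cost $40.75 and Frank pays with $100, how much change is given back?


Start with the amount paid:
$100
Subtract the price:
$100 - $40.75 = $59.25

$59.25


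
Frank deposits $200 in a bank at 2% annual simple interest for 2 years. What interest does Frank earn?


Use the formula I = P x R x T / 100
P x R x T = 200 x 2 x 2 = 800
I = 800 / 100 = $8

$8


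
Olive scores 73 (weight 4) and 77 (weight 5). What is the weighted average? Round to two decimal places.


Weighted sum:
4 x 73 + 5 x 77 = 677
Total weight:
4 + 5 = 9
Weighted average:
677 / 9 = 75.2222... ≈ 75.22

75.22


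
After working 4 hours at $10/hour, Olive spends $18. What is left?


Calculate earnings:
4 x $10 = $40
Subtract spending:
$40 - $18 = $22

$22


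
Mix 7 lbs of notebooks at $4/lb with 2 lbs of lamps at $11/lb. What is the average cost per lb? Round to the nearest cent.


Cost of notebooks:
7 x $4 = $28
Cost of lamps:
2 x $11 = $22
Total cost: $28 + $22 = $50
Total weight: 9 lbs
Average: $50 / 9 = $5.5555... ≈ $5.56/lb

$5.56/lb


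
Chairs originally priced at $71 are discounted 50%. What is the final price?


Calculate the discount amount:
50% of $71 = $35.50
Subtract from original:
$71 - $35.50 = $35.50

$35.50


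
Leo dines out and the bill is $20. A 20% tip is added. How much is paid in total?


Calculate the tip:
20% of $20 = $4
Add tip to meal cost:
$20 + $4 = $24

$24


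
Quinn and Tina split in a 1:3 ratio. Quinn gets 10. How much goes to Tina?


Find the multiplier:
10 / 1 = 10
Apply to Tina's share:
3 x 10 = 30

30


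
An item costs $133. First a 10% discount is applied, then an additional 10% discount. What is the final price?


First discount:
10% of $133 = $13.30
Price after first discount:
$133 - $13.30 = $119.70
Second discount:
10% of $119.70 = $11.97
Final price:
$119.70 - $11.97 = $107.73

$107.73


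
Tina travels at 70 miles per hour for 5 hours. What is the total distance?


Use the formula: distance = speed x time
Speed = 70 mph, Time = 5 hours
70 x 5 = 350 miles

350 miles


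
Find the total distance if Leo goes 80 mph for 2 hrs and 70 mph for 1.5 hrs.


Leg 1 distance:
80 x 2 = 160 miles
Leg 2 distance:
70 x 1.5 = 105 miles
Total distance:
160 + 105 = 265 miles

265 miles


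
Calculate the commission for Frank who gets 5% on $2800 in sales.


Convert rate to decimal:
5% = 0.05
Multiply by sales:
$2800 x 0.05 = $140

$140


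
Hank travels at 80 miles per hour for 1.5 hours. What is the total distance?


Use the formula: distance = speed x time
Speed = 80 mph, Time = 1.5 hours
80 x 1.5 = 120 miles

120 miles


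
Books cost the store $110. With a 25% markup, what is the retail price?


Calculate the markup amount:
25% of $110 = $27.50
Add to cost:
$110 + $27.50 = $137.50

$137.50


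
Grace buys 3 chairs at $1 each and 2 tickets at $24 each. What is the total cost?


Cost of chairs:
3 x $1 = $3
Cost of tickets:
2 x $24 = $48
Add both:
$3 + $48 = $51

$51


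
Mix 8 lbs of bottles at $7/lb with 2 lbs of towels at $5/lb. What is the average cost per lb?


Cost of bottles:
8 x $7 = $56
Cost of towels:
2 x $5 = $10
Total cost: $56 + $10 = $66
Total weight: 10 lbs
Average: $66 / 10 = $6.60/lb

$6.60/lb


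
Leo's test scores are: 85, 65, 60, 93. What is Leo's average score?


Add the scores:
85 + 65 + 60 + 93 = 303
Divide by the number of tests:
303 / 4 = 75.75

75.75


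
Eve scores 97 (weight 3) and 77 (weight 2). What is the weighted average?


Weighted sum:
3 x 97 + 2 x 77 = 445
Total weight:
3 + 2 = 5
Weighted average:
445 / 5 = 89

89


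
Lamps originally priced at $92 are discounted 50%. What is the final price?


Calculate the discount amount:
50% of $92 = $46
Subtract from original:
$92 - $46 = $46

$46


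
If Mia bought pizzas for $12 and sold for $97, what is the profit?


Selling price = $97
Cost price = $12
Profit = selling price - cost price:
Profit = $97 - $12 = $85

$85
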